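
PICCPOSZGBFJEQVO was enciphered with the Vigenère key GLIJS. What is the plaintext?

Repeat the key across the ciphertext: GLIJSGLIJSGLIJSG
P(15)−G(6): 9 → J
I(8)−L(11): -3≡23 → X
C(2)−I(8): -6≡20 → U
C(2)−J(9): -7≡19 → T
P(15)−S(18): -3≡23 → X
O(14)−G(6): 8 → I
S(18)−L(11): 7 → H
Z(25)−I(8): 17 → R
G(6)−J(9): -3≡23 → X
B(1)−S(18): -17≡9 → J
F(5)−G(6): -1≡25 → Z
J(9)−L(11): -2≡24 → Y
E(4)−I(8): -4≡22 → W
Q(16)−J(9): 7 → H
V(21)−S(18): 3 → D
O(14)−G(6): 8 → I

JXUTXIHRXJZYWHDI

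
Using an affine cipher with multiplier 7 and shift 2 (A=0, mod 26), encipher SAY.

YCO

S(18): 7·18+2=128≡24 → Y
A(0): 7·0+2=2 → C
Y(24): 7·24+2=170≡14 → O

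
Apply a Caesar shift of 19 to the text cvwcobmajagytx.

c(2): 2+19=21 → v
v(21): 21+19=40≡14 → o
w(22): 22+19=41≡15 → p
c(2): 2+19=21 → v
o(14): 14+19=33≡7 → h
b(1): 1+19=20 → u
m(12): 12+19=31≡5 → f
a(0): 0+19=19 → t
j(9): 9+19=28≡2 → c
a(0): 0+19=19 → t
g(6): 6+19=25 → z
y(24): 24+19=43≡17 → r
t(19): 19+19=38≡12 → m
x(23): 23+19=42≡16 → q

vopvhuftctzrmq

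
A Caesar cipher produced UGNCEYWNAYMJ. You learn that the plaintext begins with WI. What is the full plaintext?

WIPEGAYPCAOL

From the crib: U(20)−W(22)=-2≡24, so the shift is 24.
Subtract 24 from each ciphertext letter:
U(20): 20−24=-4≡22 → W
G(6): 6−24=-18≡8 → I
N(13): 13−24=-11≡15 → P
C(2): 2−24=-22≡4 → E
E(4): 4−24=-20≡6 → G
Y(24): 24−24=0 → A
W(22): 22−24=-2≡24 → Y
N(13): 13−24=-11≡15 → P
A(0): 0−24=-24≡2 → C
Y(24): 24−24=0 → A
M(12): 12−24=-12≡14 → O
J(9): 9−24=-15≡11 → L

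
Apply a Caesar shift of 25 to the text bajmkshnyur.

aziljrgmxtq

b(1): 1+25=26≡0 → a
a(0): 0+25=25 → z
j(9): 9+25=34≡8 → i
m(12): 12+25=37≡11 → l
k(10): 10+25=35≡9 → j
s(18): 18+25=43≡17 → r
h(7): 7+25=32≡6 → g
n(13): 13+25=38≡12 → m
y(24): 24+25=49≡23 → x
u(20): 20+25=45≡19 → t
r(17): 17+25=42≡16 → q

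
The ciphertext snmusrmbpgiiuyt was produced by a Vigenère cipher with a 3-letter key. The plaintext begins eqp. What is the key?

oxx

Subtract each crib letter from the matching ciphertext letter (mod 26):
s(18)−e(4)=14 → o
n(13)−q(16)=-3≡23 → x
m(12)−p(15)=-3≡23 → x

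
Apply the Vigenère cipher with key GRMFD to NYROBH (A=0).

TPDTEN

Repeat the key across the message: GRMFDG
N(13)+G(6): 19 → T
Y(24)+R(17): 41≡15 → P
R(17)+M(12): 29≡3 → D
O(14)+F(5): 19 → T
B(1)+D(3): 4 → E
H(7)+G(6): 13 → N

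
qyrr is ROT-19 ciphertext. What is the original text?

q(16): 16−19=-3≡23 → x
y(24): 24−19=5 → f
r(17): 17−19=-2≡24 → y
r(17): 17−19=-2≡24 → y

xfyy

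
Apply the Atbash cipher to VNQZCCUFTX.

V(21) → E(4)
N(13) → M(12)
Q(16) → J(9)
Z(25) → A(0)
C(2) → X(23)
C(2) → X(23)
U(20) → F(5)
F(5) → U(20)
T(19) → G(6)
X(23) → C(2)

EMJAXXFUGC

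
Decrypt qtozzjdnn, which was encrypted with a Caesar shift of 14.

cfallvpzz

q(16): 16−14=2 → c
t(19): 19−14=5 → f
o(14): 14−14=0 → a
z(25): 25−14=11 → l
z(25): 25−14=11 → l
j(9): 9−14=-5≡21 → v
d(3): 3−14=-11≡15 → p
n(13): 13−14=-1≡25 → z
n(13): 13−14=-1≡25 → z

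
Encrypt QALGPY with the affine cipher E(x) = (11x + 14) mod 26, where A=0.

IOFCXS

Q(16): 11·16+14=190≡8 → I
A(0): 11·0+14=14 → O
L(11): 11·11+14=135≡5 → F
G(6): 11·6+14=80≡2 → C
P(15): 11·15+14=179≡23 → X
Y(24): 11·24+14=278≡18 → S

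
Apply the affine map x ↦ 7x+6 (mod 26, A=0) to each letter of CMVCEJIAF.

UMXUIRKGP

C(2): 7·2+6=20 → U
M(12): 7·12+6=90≡12 → M
V(21): 7·21+6=153≡23 → X
C(2): 7·2+6=20 → U
E(4): 7·4+6=34≡8 → I
J(9): 7·9+6=69≡17 → R
I(8): 7·8+6=62≡10 → K
A(0): 7·0+6=6 → G
F(5): 7·5+6=41≡15 → P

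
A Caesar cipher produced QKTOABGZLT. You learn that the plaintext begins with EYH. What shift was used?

12

From the crib: Q(16)−E(4)=12, so the shift is 12.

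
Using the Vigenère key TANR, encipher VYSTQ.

Repeat the key across the message: TANRT
V(21)+T(19): 40≡14 → O
Y(24)+A(0): 24 → Y
S(18)+N(13): 31≡5 → F
T(19)+R(17): 36≡10 → K
Q(16)+T(19): 35≡9 → J

OYFKJ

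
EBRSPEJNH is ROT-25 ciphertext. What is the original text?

E(4): 4−25=-21≡5 → F
B(1): 1−25=-24≡2 → C
R(17): 17−25=-8≡18 → S
S(18): 18−25=-7≡19 → T
P(15): 15−25=-10≡16 → Q
E(4): 4−25=-21≡5 → F
J(9): 9−25=-16≡10 → K
N(13): 13−25=-12≡14 → O
H(7): 7−25=-18≡8 → I

FCSTQFKOI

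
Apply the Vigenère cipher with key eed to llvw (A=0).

ppya

Repeat the key across the message: eede
l(11)+e(4): 15 → p
l(11)+e(4): 15 → p
v(21)+d(3): 24 → y
w(22)+e(4): 26≡0 → a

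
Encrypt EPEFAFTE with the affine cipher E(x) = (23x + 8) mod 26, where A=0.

E(4): 23·4+8=100≡22 → W
P(15): 23·15+8=353≡15 → P
E(4): 23·4+8=100≡22 → W
F(5): 23·5+8=123≡19 → T
A(0): 23·0+8=8 → I
F(5): 23·5+8=123≡19 → T
T(19): 23·19+8=445≡3 → D
E(4): 23·4+8=100≡22 → W

WPWTITDW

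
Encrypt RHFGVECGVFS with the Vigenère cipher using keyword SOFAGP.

JVKGBTUUAFY

Repeat the key across the message: SOFAGPSOFAG
R(17)+S(18): 35≡9 → J
H(7)+O(14): 21 → V
F(5)+F(5): 10 → K
G(6)+A(0): 6 → G
V(21)+G(6): 27≡1 → B
E(4)+P(15): 19 → T
C(2)+S(18): 20 → U
G(6)+O(14): 20 → U
V(21)+F(5): 26≡0 → A
F(5)+A(0): 5 → F
S(18)+G(6): 24 → Y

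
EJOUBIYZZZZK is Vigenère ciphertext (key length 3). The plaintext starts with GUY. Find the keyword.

Subtract each crib letter from the matching ciphertext letter (mod 26):
E(4)−G(6)=-2≡24 → Y
J(9)−U(20)=-11≡15 → P
O(14)−Y(24)=-10≡16 → Q

YPQ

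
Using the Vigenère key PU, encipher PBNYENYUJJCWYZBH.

Repeat the key across the message: PUPUPUPUPUPUPUPU
P(15)+P(15): 30≡4 → E
B(1)+U(20): 21 → V
N(13)+P(15): 28≡2 → C
Y(24)+U(20): 44≡18 → S
E(4)+P(15): 19 → T
N(13)+U(20): 33≡7 → H
Y(24)+P(15): 39≡13 → N
U(20)+U(20): 40≡14 → O
J(9)+P(15): 24 → Y
J(9)+U(20): 29≡3 → D
C(2)+P(15): 17 → R
W(22)+U(20): 42≡16 → Q
Y(24)+P(15): 39≡13 → N
Z(25)+U(20): 45≡19 → T
B(1)+P(15): 16 → Q
H(7)+U(20): 27≡1 → B

EVCSTHNOYDRQNTQB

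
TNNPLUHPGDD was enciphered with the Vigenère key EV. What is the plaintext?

PSJUHZDUCIZ

Repeat the key across the ciphertext: EVEVEVEVEVE
T(19)−E(4): 15 → P
N(13)−V(21): -8≡18 → S
N(13)−E(4): 9 → J
P(15)−V(21): -6≡20 → U
L(11)−E(4): 7 → H
U(20)−V(21): -1≡25 → Z
H(7)−E(4): 3 → D
P(15)−V(21): -6≡20 → U
G(6)−E(4): 2 → C
D(3)−V(21): -18≡8 → I
D(3)−E(4): -1≡25 → Z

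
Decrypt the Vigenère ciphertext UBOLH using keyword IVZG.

Repeat the key across the ciphertext: IVZGI
U(20)−I(8): 12 → M
B(1)−V(21): -20≡6 → G
O(14)−Z(25): -11≡15 → P
L(11)−G(6): 5 → F
H(7)−I(8): -1≡25 → Z

MGPFZ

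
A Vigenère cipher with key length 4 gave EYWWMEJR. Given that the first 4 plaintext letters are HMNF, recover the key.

XMJR

Subtract each crib letter from the matching ciphertext letter (mod 26):
E(4)−H(7)=-3≡23 → X
Y(24)−M(12)=12 → M
W(22)−N(13)=9 → J
W(22)−F(5)=17 → R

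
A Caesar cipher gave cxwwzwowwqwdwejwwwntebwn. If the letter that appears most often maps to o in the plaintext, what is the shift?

The most frequent ciphertext letter is w (appears 11 times).
w is position 22; o is position 14.
Shift = 8.

8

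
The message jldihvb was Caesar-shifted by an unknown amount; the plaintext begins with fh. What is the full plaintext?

fhzedrx

From the crib: j(9)−f(5)=4, so the shift is 4.
Subtract 4 from each ciphertext letter:
j(9): 9−4=5 → f
l(11): 11−4=7 → h
d(3): 3−4=-1≡25 → z
i(8): 8−4=4 → e
h(7): 7−4=3 → d
v(21): 21−4=17 → r
b(1): 1−4=-3≡23 → x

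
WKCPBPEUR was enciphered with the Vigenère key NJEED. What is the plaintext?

JBYLYCVQN

Repeat the key across the ciphertext: NJEEDNJEE
W(22)−N(13): 9 → J
K(10)−J(9): 1 → B
C(2)−E(4): -2≡24 → Y
P(15)−E(4): 11 → L
B(1)−D(3): -2≡24 → Y
P(15)−N(13): 2 → C
E(4)−J(9): -5≡21 → V
U(20)−E(4): 16 → Q
R(17)−E(4): 13 → N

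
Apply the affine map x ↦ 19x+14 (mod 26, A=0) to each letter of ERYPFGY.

MZCNFYC

E(4): 19·4+14=90≡12 → M
R(17): 19·17+14=337≡25 → Z
Y(24): 19·24+14=470≡2 → C
P(15): 19·15+14=299≡13 → N
F(5): 19·5+14=109≡5 → F
G(6): 19·6+14=128≡24 → Y
Y(24): 19·24+14=470≡2 → C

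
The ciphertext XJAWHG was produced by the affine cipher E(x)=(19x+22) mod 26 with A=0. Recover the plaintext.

LNSARG

The inverse of 19 mod 26 is 11, since 19·11=209≡1. Apply D(y)=11·(y−22) mod 26:
X(23): 11·(23−22)=11 → L
J(9): 11·(9−22)=-143≡13 → N
A(0): 11·(0−22)=-242≡18 → S
W(22): 11·(22−22)=0 → A
H(7): 11·(7−22)=-165≡17 → R
G(6): 11·(6−22)=-176≡6 → G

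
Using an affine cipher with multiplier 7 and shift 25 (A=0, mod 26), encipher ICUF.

I(8): 7·8+25=81≡3 → D
C(2): 7·2+25=39≡13 → N
U(20): 7·20+25=165≡9 → J
F(5): 7·5+25=60≡8 → I

DNJI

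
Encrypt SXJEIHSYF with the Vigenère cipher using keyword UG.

MDDKCNMEZ

Repeat the key across the message: UGUGUGUGU
S(18)+U(20): 38≡12 → M
X(23)+G(6): 29≡3 → D
J(9)+U(20): 29≡3 → D
E(4)+G(6): 10 → K
I(8)+U(20): 28≡2 → C
H(7)+G(6): 13 → N
S(18)+U(20): 38≡12 → M
Y(24)+G(6): 30≡4 → E
F(5)+U(20): 25 → Z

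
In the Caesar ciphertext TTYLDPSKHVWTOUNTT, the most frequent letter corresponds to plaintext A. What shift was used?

19

The most frequent ciphertext letter is T (appears 5 times).
T is position 19; A is position 0.
Shift = 19.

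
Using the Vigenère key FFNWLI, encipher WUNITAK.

Repeat the key across the message: FFNWLIF
W(22)+F(5): 27≡1 → B
U(20)+F(5): 25 → Z
N(13)+N(13): 26≡0 → A
I(8)+W(22): 30≡4 → E
T(19)+L(11): 30≡4 → E
A(0)+I(8): 8 → I
K(10)+F(5): 15 → P

BZAEEIP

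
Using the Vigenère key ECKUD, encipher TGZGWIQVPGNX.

Repeat the key across the message: ECKUDECKUDEC
T(19)+E(4): 23 → X
G(6)+C(2): 8 → I
Z(25)+K(10): 35≡9 → J
G(6)+U(20): 26≡0 → A
W(22)+D(3): 25 → Z
I(8)+E(4): 12 → M
Q(16)+C(2): 18 → S
V(21)+K(10): 31≡5 → F
P(15)+U(20): 35≡9 → J
G(6)+D(3): 9 → J
N(13)+E(4): 17 → R
X(23)+C(2): 25 → Z

XIJAZMSFJJRZ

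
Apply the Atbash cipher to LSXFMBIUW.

L(11) → O(14)
S(18) → H(7)
X(23) → C(2)
F(5) → U(20)
M(12) → N(13)
B(1) → Y(24)
I(8) → R(17)
U(20) → F(5)
W(22) → D(3)

OHCUNYRFD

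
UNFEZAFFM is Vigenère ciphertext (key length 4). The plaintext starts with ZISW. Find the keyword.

VFNI

Subtract each crib letter from the matching ciphertext letter (mod 26):
U(20)−Z(25)=-5≡21 → V
N(13)−I(8)=5 → F
F(5)−S(18)=-13≡13 → N
E(4)−W(22)=-18≡8 → I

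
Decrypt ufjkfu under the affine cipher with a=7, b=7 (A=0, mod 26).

nwetwn

The inverse of 7 mod 26 is 15, since 7·15=105≡1. Apply D(y)=15·(y−7) mod 26:
u(20): 15·(20−7)=195≡13 → n
f(5): 15·(5−7)=-30≡22 → w
j(9): 15·(9−7)=30≡4 → e
k(10): 15·(10−7)=45≡19 → t
f(5): 15·(5−7)=-30≡22 → w
u(20): 15·(20−7)=195≡13 → n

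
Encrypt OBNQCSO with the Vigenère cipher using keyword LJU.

Repeat the key across the message: LJULJUL
O(14)+L(11): 25 → Z
B(1)+J(9): 10 → K
N(13)+U(20): 33≡7 → H
Q(16)+L(11): 27≡1 → B
C(2)+J(9): 11 → L
S(18)+U(20): 38≡12 → M
O(14)+L(11): 25 → Z

ZKHBLMZ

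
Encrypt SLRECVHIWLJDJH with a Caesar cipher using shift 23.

S(18): 18+23=41≡15 → P
L(11): 11+23=34≡8 → I
R(17): 17+23=40≡14 → O
E(4): 4+23=27≡1 → B
C(2): 2+23=25 → Z
V(21): 21+23=44≡18 → S
H(7): 7+23=30≡4 → E
I(8): 8+23=31≡5 → F
W(22): 22+23=45≡19 → T
L(11): 11+23=34≡8 → I
J(9): 9+23=32≡6 → G
D(3): 3+23=26≡0 → A
J(9): 9+23=32≡6 → G
H(7): 7+23=30≡4 → E

PIOBZSEFTIGAGE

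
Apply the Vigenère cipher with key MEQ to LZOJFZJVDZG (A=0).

Repeat the key across the message: MEQMEQMEQME
L(11)+M(12): 23 → X
Z(25)+E(4): 29≡3 → D
O(14)+Q(16): 30≡4 → E
J(9)+M(12): 21 → V
F(5)+E(4): 9 → J
Z(25)+Q(16): 41≡15 → P
J(9)+M(12): 21 → V
V(21)+E(4): 25 → Z
D(3)+Q(16): 19 → T
Z(25)+M(12): 37≡11 → L
G(6)+E(4): 10 → K

XDEVJPVZTLK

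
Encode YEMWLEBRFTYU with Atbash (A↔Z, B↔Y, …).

Y(24) → B(1)
E(4) → V(21)
M(12) → N(13)
W(22) → D(3)
L(11) → O(14)
E(4) → V(21)
B(1) → Y(24)
R(17) → I(8)
F(5) → U(20)
T(19) → G(6)
Y(24) → B(1)
U(20) → F(5)

BVNDOVYIUGBF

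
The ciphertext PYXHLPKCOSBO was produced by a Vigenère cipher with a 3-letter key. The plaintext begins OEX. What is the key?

Subtract each crib letter from the matching ciphertext letter (mod 26):
P(15)−O(14)=1 → B
Y(24)−E(4)=20 → U
X(23)−X(23)=0 → A

BUA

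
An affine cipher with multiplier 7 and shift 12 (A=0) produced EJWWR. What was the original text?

The inverse of 7 mod 26 is 15, since 7·15=105≡1. Apply D(y)=15·(y−12) mod 26:
E(4): 15·(4−12)=-120≡10 → K
J(9): 15·(9−12)=-45≡7 → H
W(22): 15·(22−12)=150≡20 → U
W(22): 15·(22−12)=150≡20 → U
R(17): 15·(17−12)=75≡23 → X

KHUUX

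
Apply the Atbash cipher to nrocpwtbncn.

n(13) → m(12)
r(17) → i(8)
o(14) → l(11)
c(2) → x(23)
p(15) → k(10)
w(22) → d(3)
t(19) → g(6)
b(1) → y(24)
n(13) → m(12)
c(2) → x(23)
n(13) → m(12)

milxkdgymxm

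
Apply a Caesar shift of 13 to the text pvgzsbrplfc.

citmfoecysp

p(15): 15+13=28≡2 → c
v(21): 21+13=34≡8 → i
g(6): 6+13=19 → t
z(25): 25+13=38≡12 → m
s(18): 18+13=31≡5 → f
b(1): 1+13=14 → o
r(17): 17+13=30≡4 → e
p(15): 15+13=28≡2 → c
l(11): 11+13=24 → y
f(5): 5+13=18 → s
c(2): 2+13=15 → p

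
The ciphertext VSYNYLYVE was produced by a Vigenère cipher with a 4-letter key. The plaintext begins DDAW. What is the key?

SPYR

Subtract each crib letter from the matching ciphertext letter (mod 26):
V(21)−D(3)=18 → S
S(18)−D(3)=15 → P
Y(24)−A(0)=24 → Y
N(13)−W(22)=-9≡17 → R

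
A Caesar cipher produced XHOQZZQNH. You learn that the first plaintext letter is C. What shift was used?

From the crib: X(23)−C(2)=21, so the shift is 21.

21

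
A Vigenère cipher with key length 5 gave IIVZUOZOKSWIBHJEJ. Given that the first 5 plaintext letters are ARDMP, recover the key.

IRSNF

Subtract each crib letter from the matching ciphertext letter (mod 26):
I(8)−A(0)=8 → I
I(8)−R(17)=-9≡17 → R
V(21)−D(3)=18 → S
Z(25)−M(12)=13 → N
U(20)−P(15)=5 → F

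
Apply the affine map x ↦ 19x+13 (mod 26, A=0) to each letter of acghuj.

nzxqdc

a(0): 19·0+13=13 → n
c(2): 19·2+13=51≡25 → z
g(6): 19·6+13=127≡23 → x
h(7): 19·7+13=146≡16 → q
u(20): 19·20+13=393≡3 → d
j(9): 19·9+13=184≡2 → c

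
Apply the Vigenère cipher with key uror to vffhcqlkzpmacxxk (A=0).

pwtywhzbtgarwolb

Repeat the key across the message: uroruroruroruror
v(21)+u(20): 41≡15 → p
f(5)+r(17): 22 → w
f(5)+o(14): 19 → t
h(7)+r(17): 24 → y
c(2)+u(20): 22 → w
q(16)+r(17): 33≡7 → h
l(11)+o(14): 25 → z
k(10)+r(17): 27≡1 → b
z(25)+u(20): 45≡19 → t
p(15)+r(17): 32≡6 → g
m(12)+o(14): 26≡0 → a
a(0)+r(17): 17 → r
c(2)+u(20): 22 → w
x(23)+r(17): 40≡14 → o
x(23)+o(14): 37≡11 → l
k(10)+r(17): 27≡1 → b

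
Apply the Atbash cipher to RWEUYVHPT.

IDVFBESKG

R(17) → I(8)
W(22) → D(3)
E(4) → V(21)
U(20) → F(5)
Y(24) → B(1)
V(21) → E(4)
H(7) → S(18)
P(15) → K(10)
T(19) → G(6)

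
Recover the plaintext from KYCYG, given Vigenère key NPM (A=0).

XJQLR

Repeat the key across the ciphertext: NPMNP
K(10)−N(13): -3≡23 → X
Y(24)−P(15): 9 → J
C(2)−M(12): -10≡16 → Q
Y(24)−N(13): 11 → L
G(6)−P(15): -9≡17 → R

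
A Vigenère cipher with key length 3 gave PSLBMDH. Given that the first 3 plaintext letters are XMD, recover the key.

Subtract each crib letter from the matching ciphertext letter (mod 26):
P(15)−X(23)=-8≡18 → S
S(18)−M(12)=6 → G
L(11)−D(3)=8 → I

SGI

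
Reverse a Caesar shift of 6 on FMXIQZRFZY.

F(5): 5−6=-1≡25 → Z
M(12): 12−6=6 → G
X(23): 23−6=17 → R
I(8): 8−6=2 → C
Q(16): 16−6=10 → K
Z(25): 25−6=19 → T
R(17): 17−6=11 → L
F(5): 5−6=-1≡25 → Z
Z(25): 25−6=19 → T
Y(24): 24−6=18 → S

ZGRCKTLZTS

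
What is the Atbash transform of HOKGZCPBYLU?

H(7) → S(18)
O(14) → L(11)
K(10) → P(15)
G(6) → T(19)
Z(25) → A(0)
C(2) → X(23)
P(15) → K(10)
B(1) → Y(24)
Y(24) → B(1)
L(11) → O(14)
U(20) → F(5)

SLPTAXKYBOF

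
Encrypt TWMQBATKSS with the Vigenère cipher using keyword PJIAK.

IFUQLPCSSC

Repeat the key across the message: PJIAKPJIAK
T(19)+P(15): 34≡8 → I
W(22)+J(9): 31≡5 → F
M(12)+I(8): 20 → U
Q(16)+A(0): 16 → Q
B(1)+K(10): 11 → L
A(0)+P(15): 15 → P
T(19)+J(9): 28≡2 → C
K(10)+I(8): 18 → S
S(18)+A(0): 18 → S
S(18)+K(10): 28≡2 → C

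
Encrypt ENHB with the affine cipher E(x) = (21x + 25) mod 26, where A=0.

FMQU

E(4): 21·4+25=109≡5 → F
N(13): 21·13+25=298≡12 → M
H(7): 21·7+25=172≡16 → Q
B(1): 21·1+25=46≡20 → U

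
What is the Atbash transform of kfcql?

k(10) → p(15)
f(5) → u(20)
c(2) → x(23)
q(16) → j(9)
l(11) → o(14)

puxjo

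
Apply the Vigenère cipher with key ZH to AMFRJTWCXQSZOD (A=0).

ZTEYIAVJWXRGNK

Repeat the key across the message: ZHZHZHZHZHZHZH
A(0)+Z(25): 25 → Z
M(12)+H(7): 19 → T
F(5)+Z(25): 30≡4 → E
R(17)+H(7): 24 → Y
J(9)+Z(25): 34≡8 → I
T(19)+H(7): 26≡0 → A
W(22)+Z(25): 47≡21 → V
C(2)+H(7): 9 → J
X(23)+Z(25): 48≡22 → W
Q(16)+H(7): 23 → X
S(18)+Z(25): 43≡17 → R
Z(25)+H(7): 32≡6 → G
O(14)+Z(25): 39≡13 → N
D(3)+H(7): 10 → K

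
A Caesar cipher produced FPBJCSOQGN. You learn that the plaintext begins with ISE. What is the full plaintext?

ISEMFVRTJQ

From the crib: F(5)−I(8)=-3≡23, so the shift is 23.
Subtract 23 from each ciphertext letter:
F(5): 5−23=-18≡8 → I
P(15): 15−23=-8≡18 → S
B(1): 1−23=-22≡4 → E
J(9): 9−23=-14≡12 → M
C(2): 2−23=-21≡5 → F
S(18): 18−23=-5≡21 → V
O(14): 14−23=-9≡17 → R
Q(16): 16−23=-7≡19 → T
G(6): 6−23=-17≡9 → J
N(13): 13−23=-10≡16 → Q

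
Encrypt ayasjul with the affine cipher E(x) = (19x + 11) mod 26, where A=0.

a(0): 19·0+11=11 → l
y(24): 19·24+11=467≡25 → z
a(0): 19·0+11=11 → l
s(18): 19·18+11=353≡15 → p
j(9): 19·9+11=182≡0 → a
u(20): 19·20+11=391≡1 → b
l(11): 19·11+11=220≡12 → m

lzlpabm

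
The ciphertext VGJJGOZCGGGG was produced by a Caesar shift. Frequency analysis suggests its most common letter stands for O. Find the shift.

18

The most frequent ciphertext letter is G (appears 6 times).
G is position 6; O is position 14.
Shift = -8≡18.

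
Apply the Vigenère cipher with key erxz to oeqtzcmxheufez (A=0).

Repeat the key across the message: erxzerxzerxzer
o(14)+e(4): 18 → s
e(4)+r(17): 21 → v
q(16)+x(23): 39≡13 → n
t(19)+z(25): 44≡18 → s
z(25)+e(4): 29≡3 → d
c(2)+r(17): 19 → t
m(12)+x(23): 35≡9 → j
x(23)+z(25): 48≡22 → w
h(7)+e(4): 11 → l
e(4)+r(17): 21 → v
u(20)+x(23): 43≡17 → r
f(5)+z(25): 30≡4 → e
e(4)+e(4): 8 → i
z(25)+r(17): 42≡16 → q

svnsdtjwlvreiq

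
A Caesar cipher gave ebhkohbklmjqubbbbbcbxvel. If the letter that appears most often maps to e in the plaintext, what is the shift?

23

The most frequent ciphertext letter is b (appears 8 times).
b is position 1; e is position 4.
Shift = -3≡23.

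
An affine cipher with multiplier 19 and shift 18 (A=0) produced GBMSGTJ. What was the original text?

The inverse of 19 mod 26 is 11, since 19·11=209≡1. Apply D(y)=11·(y−18) mod 26:
G(6): 11·(6−18)=-132≡24 → Y
B(1): 11·(1−18)=-187≡21 → V
M(12): 11·(12−18)=-66≡12 → M
S(18): 11·(18−18)=0 → A
G(6): 11·(6−18)=-132≡24 → Y
T(19): 11·(19−18)=11 → L
J(9): 11·(9−18)=-99≡5 → F

YVMAYLF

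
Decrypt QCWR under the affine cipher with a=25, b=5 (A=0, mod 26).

PDJO

The inverse of 25 mod 26 is 25, since 25·25=625≡1. Apply D(y)=25·(y−5) mod 26:
Q(16): 25·(16−5)=275≡15 → P
C(2): 25·(2−5)=-75≡3 → D
W(22): 25·(22−5)=425≡9 → J
R(17): 25·(17−5)=300≡14 → O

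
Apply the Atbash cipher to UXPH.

U(20) → F(5)
X(23) → C(2)
P(15) → K(10)
H(7) → S(18)

FCKS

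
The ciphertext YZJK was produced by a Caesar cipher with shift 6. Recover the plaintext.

Y(24): 24−6=18 → S
Z(25): 25−6=19 → T
J(9): 9−6=3 → D
K(10): 10−6=4 → E

STDE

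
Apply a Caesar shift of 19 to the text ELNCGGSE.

E(4): 4+19=23 → X
L(11): 11+19=30≡4 → E
N(13): 13+19=32≡6 → G
C(2): 2+19=21 → V
G(6): 6+19=25 → Z
G(6): 6+19=25 → Z
S(18): 18+19=37≡11 → L
E(4): 4+19=23 → X

XEGVZZLX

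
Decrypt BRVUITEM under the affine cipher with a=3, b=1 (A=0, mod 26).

The inverse of 3 mod 26 is 9, since 3·9=27≡1. Apply D(y)=9·(y−1) mod 26:
B(1): 9·(1−1)=0 → A
R(17): 9·(17−1)=144≡14 → O
V(21): 9·(21−1)=180≡24 → Y
U(20): 9·(20−1)=171≡15 → P
I(8): 9·(8−1)=63≡11 → L
T(19): 9·(19−1)=162≡6 → G
E(4): 9·(4−1)=27≡1 → B
M(12): 9·(12−1)=99≡21 → V

AOYPLGBV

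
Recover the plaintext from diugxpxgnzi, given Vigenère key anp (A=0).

dvfgkaxtyzv

Repeat the key across the ciphertext: anpanpanpan
d(3)−a(0): 3 → d
i(8)−n(13): -5≡21 → v
u(20)−p(15): 5 → f
g(6)−a(0): 6 → g
x(23)−n(13): 10 → k
p(15)−p(15): 0 → a
x(23)−a(0): 23 → x
g(6)−n(13): -7≡19 → t
n(13)−p(15): -2≡24 → y
z(25)−a(0): 25 → z
i(8)−n(13): -5≡21 → v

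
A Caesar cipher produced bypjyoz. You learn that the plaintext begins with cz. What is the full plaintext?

czqkzpa

From the crib: b(1)−c(2)=-1≡25, so the shift is 25.
Subtract 25 from each ciphertext letter:
b(1): 1−25=-24≡2 → c
y(24): 24−25=-1≡25 → z
p(15): 15−25=-10≡16 → q
j(9): 9−25=-16≡10 → k
y(24): 24−25=-1≡25 → z
o(14): 14−25=-11≡15 → p
z(25): 25−25=0 → a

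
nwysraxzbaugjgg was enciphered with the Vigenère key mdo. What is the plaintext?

Repeat the key across the ciphertext: mdomdomdomdomdo
n(13)−m(12): 1 → b
w(22)−d(3): 19 → t
y(24)−o(14): 10 → k
s(18)−m(12): 6 → g
r(17)−d(3): 14 → o
a(0)−o(14): -14≡12 → m
x(23)−m(12): 11 → l
z(25)−d(3): 22 → w
b(1)−o(14): -13≡13 → n
a(0)−m(12): -12≡14 → o
u(20)−d(3): 17 → r
g(6)−o(14): -8≡18 → s
j(9)−m(12): -3≡23 → x
g(6)−d(3): 3 → d
g(6)−o(14): -8≡18 → s

btkgomlwnorsxds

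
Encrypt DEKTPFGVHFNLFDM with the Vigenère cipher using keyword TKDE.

WONXIPJZAPQPYNP

Repeat the key across the message: TKDETKDETKDETKD
D(3)+T(19): 22 → W
E(4)+K(10): 14 → O
K(10)+D(3): 13 → N
T(19)+E(4): 23 → X
P(15)+T(19): 34≡8 → I
F(5)+K(10): 15 → P
G(6)+D(3): 9 → J
V(21)+E(4): 25 → Z
H(7)+T(19): 26≡0 → A
F(5)+K(10): 15 → P
N(13)+D(3): 16 → Q
L(11)+E(4): 15 → P
F(5)+T(19): 24 → Y
D(3)+K(10): 13 → N
M(12)+D(3): 15 → P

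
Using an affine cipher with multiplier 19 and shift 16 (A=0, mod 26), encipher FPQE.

HPIO

F(5): 19·5+16=111≡7 → H
P(15): 19·15+16=301≡15 → P
Q(16): 19·16+16=320≡8 → I
E(4): 19·4+16=92≡14 → O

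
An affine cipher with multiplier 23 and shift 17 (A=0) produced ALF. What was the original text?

The inverse of 23 mod 26 is 17, since 23·17=391≡1. Apply D(y)=17·(y−17) mod 26:
A(0): 17·(0−17)=-289≡23 → X
L(11): 17·(11−17)=-102≡2 → C
F(5): 17·(5−17)=-204≡4 → E

XCE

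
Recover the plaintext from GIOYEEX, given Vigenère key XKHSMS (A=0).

JYHGSMA

Repeat the key across the ciphertext: XKHSMSX
G(6)−X(23): -17≡9 → J
I(8)−K(10): -2≡24 → Y
O(14)−H(7): 7 → H
Y(24)−S(18): 6 → G
E(4)−M(12): -8≡18 → S
E(4)−S(18): -14≡12 → M
X(23)−X(23): 0 → A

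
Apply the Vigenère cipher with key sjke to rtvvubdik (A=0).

Repeat the key across the message: sjkesjkes
r(17)+s(18): 35≡9 → j
t(19)+j(9): 28≡2 → c
v(21)+k(10): 31≡5 → f
v(21)+e(4): 25 → z
u(20)+s(18): 38≡12 → m
b(1)+j(9): 10 → k
d(3)+k(10): 13 → n
i(8)+e(4): 12 → m
k(10)+s(18): 28≡2 → c

jcfzmknmc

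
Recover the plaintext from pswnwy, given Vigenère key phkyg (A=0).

Repeat the key across the ciphertext: phkygp
p(15)−p(15): 0 → a
s(18)−h(7): 11 → l
w(22)−k(10): 12 → m
n(13)−y(24): -11≡15 → p
w(22)−g(6): 16 → q
y(24)−p(15): 9 → j

almpqj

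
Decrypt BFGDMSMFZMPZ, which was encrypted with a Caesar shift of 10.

RVWTCICVPCFP

B(1): 1−10=-9≡17 → R
F(5): 5−10=-5≡21 → V
G(6): 6−10=-4≡22 → W
D(3): 3−10=-7≡19 → T
M(12): 12−10=2 → C
S(18): 18−10=8 → I
M(12): 12−10=2 → C
F(5): 5−10=-5≡21 → V
Z(25): 25−10=15 → P
M(12): 12−10=2 → C
P(15): 15−10=5 → F
Z(25): 25−10=15 → P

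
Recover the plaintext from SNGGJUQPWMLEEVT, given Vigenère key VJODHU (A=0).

Repeat the key across the ciphertext: VJODHUVJODHUVJO
S(18)−V(21): -3≡23 → X
N(13)−J(9): 4 → E
G(6)−O(14): -8≡18 → S
G(6)−D(3): 3 → D
J(9)−H(7): 2 → C
U(20)−U(20): 0 → A
Q(16)−V(21): -5≡21 → V
P(15)−J(9): 6 → G
W(22)−O(14): 8 → I
M(12)−D(3): 9 → J
L(11)−H(7): 4 → E
E(4)−U(20): -16≡10 → K
E(4)−V(21): -17≡9 → J
V(21)−J(9): 12 → M
T(19)−O(14): 5 → F

XESDCAVGIJEKJMF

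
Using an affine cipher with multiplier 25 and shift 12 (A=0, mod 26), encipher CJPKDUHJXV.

C(2): 25·2+12=62≡10 → K
J(9): 25·9+12=237≡3 → D
P(15): 25·15+12=387≡23 → X
K(10): 25·10+12=262≡2 → C
D(3): 25·3+12=87≡9 → J
U(20): 25·20+12=512≡18 → S
H(7): 25·7+12=187≡5 → F
J(9): 25·9+12=237≡3 → D
X(23): 25·23+12=587≡15 → P
V(21): 25·21+12=537≡17 → R

KDXCJSFDPR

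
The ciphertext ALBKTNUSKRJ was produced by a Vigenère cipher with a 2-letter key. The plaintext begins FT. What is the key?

VS

Subtract each crib letter from the matching ciphertext letter (mod 26):
A(0)−F(5)=-5≡21 → V
L(11)−T(19)=-8≡18 → S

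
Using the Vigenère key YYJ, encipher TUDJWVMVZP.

RSMHUEKTIN

Repeat the key across the message: YYJYYJYYJY
T(19)+Y(24): 43≡17 → R
U(20)+Y(24): 44≡18 → S
D(3)+J(9): 12 → M
J(9)+Y(24): 33≡7 → H
W(22)+Y(24): 46≡20 → U
V(21)+J(9): 30≡4 → E
M(12)+Y(24): 36≡10 → K
V(21)+Y(24): 45≡19 → T
Z(25)+J(9): 34≡8 → I
P(15)+Y(24): 39≡13 → N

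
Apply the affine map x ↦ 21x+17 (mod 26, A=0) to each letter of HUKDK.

IVTCT

H(7): 21·7+17=164≡8 → I
U(20): 21·20+17=437≡21 → V
K(10): 21·10+17=227≡19 → T
D(3): 21·3+17=80≡2 → C
K(10): 21·10+17=227≡19 → T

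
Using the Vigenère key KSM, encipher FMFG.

Repeat the key across the message: KSMK
F(5)+K(10): 15 → P
M(12)+S(18): 30≡4 → E
F(5)+M(12): 17 → R
G(6)+K(10): 16 → Q

PERQ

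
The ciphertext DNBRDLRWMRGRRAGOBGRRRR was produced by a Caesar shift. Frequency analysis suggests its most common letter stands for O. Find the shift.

The most frequent ciphertext letter is R (appears 9 times).
R is position 17; O is position 14.
Shift = 3.

3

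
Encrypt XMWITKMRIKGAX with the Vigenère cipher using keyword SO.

PAOWLYEFAYYOP

Repeat the key across the message: SOSOSOSOSOSOS
X(23)+S(18): 41≡15 → P
M(12)+O(14): 26≡0 → A
W(22)+S(18): 40≡14 → O
I(8)+O(14): 22 → W
T(19)+S(18): 37≡11 → L
K(10)+O(14): 24 → Y
M(12)+S(18): 30≡4 → E
R(17)+O(14): 31≡5 → F
I(8)+S(18): 26≡0 → A
K(10)+O(14): 24 → Y
G(6)+S(18): 24 → Y
A(0)+O(14): 14 → O
X(23)+S(18): 41≡15 → P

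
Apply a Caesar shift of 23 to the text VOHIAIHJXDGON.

V(21): 21+23=44≡18 → S
O(14): 14+23=37≡11 → L
H(7): 7+23=30≡4 → E
I(8): 8+23=31≡5 → F
A(0): 0+23=23 → X
I(8): 8+23=31≡5 → F
H(7): 7+23=30≡4 → E
J(9): 9+23=32≡6 → G
X(23): 23+23=46≡20 → U
D(3): 3+23=26≡0 → A
G(6): 6+23=29≡3 → D
O(14): 14+23=37≡11 → L
N(13): 13+23=36≡10 → K

SLEFXFEGUADLK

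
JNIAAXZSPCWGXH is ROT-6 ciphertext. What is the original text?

J(9): 9−6=3 → D
N(13): 13−6=7 → H
I(8): 8−6=2 → C
A(0): 0−6=-6≡20 → U
A(0): 0−6=-6≡20 → U
X(23): 23−6=17 → R
Z(25): 25−6=19 → T
S(18): 18−6=12 → M
P(15): 15−6=9 → J
C(2): 2−6=-4≡22 → W
W(22): 22−6=16 → Q
G(6): 6−6=0 → A
X(23): 23−6=17 → R
H(7): 7−6=1 → B

DHCUURTMJWQARB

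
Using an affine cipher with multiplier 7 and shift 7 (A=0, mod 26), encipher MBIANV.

NOLHUY

M(12): 7·12+7=91≡13 → N
B(1): 7·1+7=14 → O
I(8): 7·8+7=63≡11 → L
A(0): 7·0+7=7 → H
N(13): 7·13+7=98≡20 → U
V(21): 7·21+7=154≡24 → Y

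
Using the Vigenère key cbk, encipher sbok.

Repeat the key across the message: cbkc
s(18)+c(2): 20 → u
b(1)+b(1): 2 → c
o(14)+k(10): 24 → y
k(10)+c(2): 12 → m

ucym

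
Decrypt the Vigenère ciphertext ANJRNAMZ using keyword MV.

Repeat the key across the ciphertext: MVMVMVMV
A(0)−M(12): -12≡14 → O
N(13)−V(21): -8≡18 → S
J(9)−M(12): -3≡23 → X
R(17)−V(21): -4≡22 → W
N(13)−M(12): 1 → B
A(0)−V(21): -21≡5 → F
M(12)−M(12): 0 → A
Z(25)−V(21): 4 → E

OSXWBFAE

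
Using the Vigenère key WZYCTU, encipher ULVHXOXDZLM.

Repeat the key across the message: WZYCTUWZYCT
U(20)+W(22): 42≡16 → Q
L(11)+Z(25): 36≡10 → K
V(21)+Y(24): 45≡19 → T
H(7)+C(2): 9 → J
X(23)+T(19): 42≡16 → Q
O(14)+U(20): 34≡8 → I
X(23)+W(22): 45≡19 → T
D(3)+Z(25): 28≡2 → C
Z(25)+Y(24): 49≡23 → X
L(11)+C(2): 13 → N
M(12)+T(19): 31≡5 → F

QKTJQITCXNF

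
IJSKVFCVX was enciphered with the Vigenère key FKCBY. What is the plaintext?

Repeat the key across the ciphertext: FKCBYFKCB
I(8)−F(5): 3 → D
J(9)−K(10): -1≡25 → Z
S(18)−C(2): 16 → Q
K(10)−B(1): 9 → J
V(21)−Y(24): -3≡23 → X
F(5)−F(5): 0 → A
C(2)−K(10): -8≡18 → S
V(21)−C(2): 19 → T
X(23)−B(1): 22 → W

DZQJXASTW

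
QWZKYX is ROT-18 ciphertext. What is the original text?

YEHSGF

Q(16): 16−18=-2≡24 → Y
W(22): 22−18=4 → E
Z(25): 25−18=7 → H
K(10): 10−18=-8≡18 → S
Y(24): 24−18=6 → G
X(23): 23−18=5 → F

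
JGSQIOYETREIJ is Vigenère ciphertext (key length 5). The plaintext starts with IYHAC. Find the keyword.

Subtract each crib letter from the matching ciphertext letter (mod 26):
J(9)−I(8)=1 → B
G(6)−Y(24)=-18≡8 → I
S(18)−H(7)=11 → L
Q(16)−A(0)=16 → Q
I(8)−C(2)=6 → G

BILQG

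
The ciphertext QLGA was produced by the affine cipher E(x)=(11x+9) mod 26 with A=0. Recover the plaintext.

The inverse of 11 mod 26 is 19, since 11·19=209≡1. Apply D(y)=19·(y−9) mod 26:
Q(16): 19·(16−9)=133≡3 → D
L(11): 19·(11−9)=38≡12 → M
G(6): 19·(6−9)=-57≡21 → V
A(0): 19·(0−9)=-171≡11 → L

DMVL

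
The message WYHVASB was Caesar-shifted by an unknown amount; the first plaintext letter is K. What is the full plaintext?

From the crib: W(22)−K(10)=12, so the shift is 12.
Subtract 12 from each ciphertext letter:
W(22): 22−12=10 → K
Y(24): 24−12=12 → M
H(7): 7−12=-5≡21 → V
V(21): 21−12=9 → J
A(0): 0−12=-12≡14 → O
S(18): 18−12=6 → G
B(1): 1−12=-11≡15 → P

KMVJOGP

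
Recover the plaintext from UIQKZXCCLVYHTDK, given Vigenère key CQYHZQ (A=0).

Repeat the key across the ciphertext: CQYHZQCQYHZQCQY
U(20)−C(2): 18 → S
I(8)−Q(16): -8≡18 → S
Q(16)−Y(24): -8≡18 → S
K(10)−H(7): 3 → D
Z(25)−Z(25): 0 → A
X(23)−Q(16): 7 → H
C(2)−C(2): 0 → A
C(2)−Q(16): -14≡12 → M
L(11)−Y(24): -13≡13 → N
V(21)−H(7): 14 → O
Y(24)−Z(25): -1≡25 → Z
H(7)−Q(16): -9≡17 → R
T(19)−C(2): 17 → R
D(3)−Q(16): -13≡13 → N
K(10)−Y(24): -14≡12 → M

SSSDAHAMNOZRRNM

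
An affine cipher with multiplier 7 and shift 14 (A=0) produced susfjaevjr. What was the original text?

imivdygbdt

The inverse of 7 mod 26 is 15, since 7·15=105≡1. Apply D(y)=15·(y−14) mod 26:
s(18): 15·(18−14)=60≡8 → i
u(20): 15·(20−14)=90≡12 → m
s(18): 15·(18−14)=60≡8 → i
f(5): 15·(5−14)=-135≡21 → v
j(9): 15·(9−14)=-75≡3 → d
a(0): 15·(0−14)=-210≡24 → y
e(4): 15·(4−14)=-150≡6 → g
v(21): 15·(21−14)=105≡1 → b
j(9): 15·(9−14)=-75≡3 → d
r(17): 15·(17−14)=45≡19 → t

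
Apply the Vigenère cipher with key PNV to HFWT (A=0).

Repeat the key across the message: PNVP
H(7)+P(15): 22 → W
F(5)+N(13): 18 → S
W(22)+V(21): 43≡17 → R
T(19)+P(15): 34≡8 → I

WSRI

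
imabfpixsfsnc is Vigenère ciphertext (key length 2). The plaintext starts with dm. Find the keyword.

Subtract each crib letter from the matching ciphertext letter (mod 26):
i(8)−d(3)=5 → f
m(12)−m(12)=0 → a

fa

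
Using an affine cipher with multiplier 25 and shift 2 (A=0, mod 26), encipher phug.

p(15): 25·15+2=377≡13 → n
h(7): 25·7+2=177≡21 → v
u(20): 25·20+2=502≡8 → i
g(6): 25·6+2=152≡22 → w

nviw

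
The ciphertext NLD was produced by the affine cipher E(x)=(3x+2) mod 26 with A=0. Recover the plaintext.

VDJ

The inverse of 3 mod 26 is 9, since 3·9=27≡1. Apply D(y)=9·(y−2) mod 26:
N(13): 9·(13−2)=99≡21 → V
L(11): 9·(11−2)=81≡3 → D
D(3): 9·(3−2)=9 → J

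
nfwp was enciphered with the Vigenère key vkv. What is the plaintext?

Repeat the key across the ciphertext: vkvv
n(13)−v(21): -8≡18 → s
f(5)−k(10): -5≡21 → v
w(22)−v(21): 1 → b
p(15)−v(21): -6≡20 → u

svbu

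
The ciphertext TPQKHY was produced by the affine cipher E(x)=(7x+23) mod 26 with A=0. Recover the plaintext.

SKZNUP

The inverse of 7 mod 26 is 15, since 7·15=105≡1. Apply D(y)=15·(y−23) mod 26:
T(19): 15·(19−23)=-60≡18 → S
P(15): 15·(15−23)=-120≡10 → K
Q(16): 15·(16−23)=-105≡25 → Z
K(10): 15·(10−23)=-195≡13 → N
H(7): 15·(7−23)=-240≡20 → U
Y(24): 15·(24−23)=15 → P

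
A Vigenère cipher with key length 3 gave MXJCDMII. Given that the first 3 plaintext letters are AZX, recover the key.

MYM

Subtract each crib letter from the matching ciphertext letter (mod 26):
M(12)−A(0)=12 → M
X(23)−Z(25)=-2≡24 → Y
J(9)−X(23)=-14≡12 → M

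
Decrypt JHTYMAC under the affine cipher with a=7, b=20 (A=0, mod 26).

RNLIKMQ

The inverse of 7 mod 26 is 15, since 7·15=105≡1. Apply D(y)=15·(y−20) mod 26:
J(9): 15·(9−20)=-165≡17 → R
H(7): 15·(7−20)=-195≡13 → N
T(19): 15·(19−20)=-15≡11 → L
Y(24): 15·(24−20)=60≡8 → I
M(12): 15·(12−20)=-120≡10 → K
A(0): 15·(0−20)=-300≡12 → M
C(2): 15·(2−20)=-270≡16 → Q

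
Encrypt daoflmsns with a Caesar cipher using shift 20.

d(3): 3+20=23 → x
a(0): 0+20=20 → u
o(14): 14+20=34≡8 → i
f(5): 5+20=25 → z
l(11): 11+20=31≡5 → f
m(12): 12+20=32≡6 → g
s(18): 18+20=38≡12 → m
n(13): 13+20=33≡7 → h
s(18): 18+20=38≡12 → m

xuizfgmhm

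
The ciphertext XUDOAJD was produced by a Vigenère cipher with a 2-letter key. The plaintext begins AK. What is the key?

XK

Subtract each crib letter from the matching ciphertext letter (mod 26):
X(23)−A(0)=23 → X
U(20)−K(10)=10 → K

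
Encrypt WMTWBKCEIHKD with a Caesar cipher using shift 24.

W(22): 22+24=46≡20 → U
M(12): 12+24=36≡10 → K
T(19): 19+24=43≡17 → R
W(22): 22+24=46≡20 → U
B(1): 1+24=25 → Z
K(10): 10+24=34≡8 → I
C(2): 2+24=26≡0 → A
E(4): 4+24=28≡2 → C
I(8): 8+24=32≡6 → G
H(7): 7+24=31≡5 → F
K(10): 10+24=34≡8 → I
D(3): 3+24=27≡1 → B

UKRUZIACGFIB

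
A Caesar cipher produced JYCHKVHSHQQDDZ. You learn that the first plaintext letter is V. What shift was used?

From the crib: J(9)−V(21)=-12≡14, so the shift is 14.

14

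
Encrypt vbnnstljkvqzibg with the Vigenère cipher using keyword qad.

lbqdswbjnlqcybj

Repeat the key across the message: qadqadqadqadqad
v(21)+q(16): 37≡11 → l
b(1)+a(0): 1 → b
n(13)+d(3): 16 → q
n(13)+q(16): 29≡3 → d
s(18)+a(0): 18 → s
t(19)+d(3): 22 → w
l(11)+q(16): 27≡1 → b
j(9)+a(0): 9 → j
k(10)+d(3): 13 → n
v(21)+q(16): 37≡11 → l
q(16)+a(0): 16 → q
z(25)+d(3): 28≡2 → c
i(8)+q(16): 24 → y
b(1)+a(0): 1 → b
g(6)+d(3): 9 → j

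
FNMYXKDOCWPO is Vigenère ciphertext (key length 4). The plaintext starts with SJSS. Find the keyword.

NEUG

Subtract each crib letter from the matching ciphertext letter (mod 26):
F(5)−S(18)=-13≡13 → N
N(13)−J(9)=4 → E
M(12)−S(18)=-6≡20 → U
Y(24)−S(18)=6 → G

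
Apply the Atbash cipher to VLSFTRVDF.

V(21) → E(4)
L(11) → O(14)
S(18) → H(7)
F(5) → U(20)
T(19) → G(6)
R(17) → I(8)
V(21) → E(4)
D(3) → W(22)
F(5) → U(20)

EOHUGIEWU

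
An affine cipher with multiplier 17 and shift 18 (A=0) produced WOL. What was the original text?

OMV

The inverse of 17 mod 26 is 23, since 17·23=391≡1. Apply D(y)=23·(y−18) mod 26:
W(22): 23·(22−18)=92≡14 → O
O(14): 23·(14−18)=-92≡12 → M
L(11): 23·(11−18)=-161≡21 → V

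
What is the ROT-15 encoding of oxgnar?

dmvcpg

o(14): 14+15=29≡3 → d
x(23): 23+15=38≡12 → m
g(6): 6+15=21 → v
n(13): 13+15=28≡2 → c
a(0): 0+15=15 → p
r(17): 17+15=32≡6 → g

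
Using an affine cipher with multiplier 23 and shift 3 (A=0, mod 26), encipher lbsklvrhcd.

wabzwseixu

l(11): 23·11+3=256≡22 → w
b(1): 23·1+3=26≡0 → a
s(18): 23·18+3=417≡1 → b
k(10): 23·10+3=233≡25 → z
l(11): 23·11+3=256≡22 → w
v(21): 23·21+3=486≡18 → s
r(17): 23·17+3=394≡4 → e
h(7): 23·7+3=164≡8 → i
c(2): 23·2+3=49≡23 → x
d(3): 23·3+3=72≡20 → u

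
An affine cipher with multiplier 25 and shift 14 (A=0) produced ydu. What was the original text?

The inverse of 25 mod 26 is 25, since 25·25=625≡1. Apply D(y)=25·(y−14) mod 26:
y(24): 25·(24−14)=250≡16 → q
d(3): 25·(3−14)=-275≡11 → l
u(20): 25·(20−14)=150≡20 → u

qlu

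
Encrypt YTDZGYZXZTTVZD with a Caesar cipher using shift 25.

Y(24): 24+25=49≡23 → X
T(19): 19+25=44≡18 → S
D(3): 3+25=28≡2 → C
Z(25): 25+25=50≡24 → Y
G(6): 6+25=31≡5 → F
Y(24): 24+25=49≡23 → X
Z(25): 25+25=50≡24 → Y
X(23): 23+25=48≡22 → W
Z(25): 25+25=50≡24 → Y
T(19): 19+25=44≡18 → S
T(19): 19+25=44≡18 → S
V(21): 21+25=46≡20 → U
Z(25): 25+25=50≡24 → Y
D(3): 3+25=28≡2 → C

XSCYFXYWYSSUYC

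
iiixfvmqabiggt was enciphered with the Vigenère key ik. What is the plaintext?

Repeat the key across the ciphertext: ikikikikikikik
i(8)−i(8): 0 → a
i(8)−k(10): -2≡24 → y
i(8)−i(8): 0 → a
x(23)−k(10): 13 → n
f(5)−i(8): -3≡23 → x
v(21)−k(10): 11 → l
m(12)−i(8): 4 → e
q(16)−k(10): 6 → g
a(0)−i(8): -8≡18 → s
b(1)−k(10): -9≡17 → r
i(8)−i(8): 0 → a
g(6)−k(10): -4≡22 → w
g(6)−i(8): -2≡24 → y
t(19)−k(10): 9 → j

ayanxlegsrawyj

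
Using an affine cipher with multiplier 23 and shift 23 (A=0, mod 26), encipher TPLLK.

T(19): 23·19+23=460≡18 → S
P(15): 23·15+23=368≡4 → E
L(11): 23·11+23=276≡16 → Q
L(11): 23·11+23=276≡16 → Q
K(10): 23·10+23=253≡19 → T

SEQQT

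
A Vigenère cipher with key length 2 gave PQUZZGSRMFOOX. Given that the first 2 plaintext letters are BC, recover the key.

OO

Subtract each crib letter from the matching ciphertext letter (mod 26):
P(15)−B(1)=14 → O
Q(16)−C(2)=14 → O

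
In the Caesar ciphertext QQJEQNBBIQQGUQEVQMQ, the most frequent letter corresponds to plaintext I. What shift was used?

The most frequent ciphertext letter is Q (appears 8 times).
Q is position 16; I is position 8.
Shift = 8.

8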